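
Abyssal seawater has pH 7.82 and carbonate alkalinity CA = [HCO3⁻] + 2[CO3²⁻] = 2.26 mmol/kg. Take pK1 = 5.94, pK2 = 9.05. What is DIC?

DIC = 2.17 mmol/kg

CA = [HCO3⁻] + 2[CO3²⁻] = (α₁ + 2α₂)·DIC
At pH 7.82: [H⁺]/K1 = 10^-1.88 = 0.013183, K2/[H⁺] = 10^-1.23 = 0.058884
α₁ = 1/(1 + 0.013183 + 0.058884) = 1/1.0721 = 0.9328; α₂ = α₁·K2/[H⁺] = 0.05493
α₁ + 2α₂ = 1.0426
DIC = CA / (α₁ + 2α₂) = 2.26 / 1.0426 = 2.17 mmol/kg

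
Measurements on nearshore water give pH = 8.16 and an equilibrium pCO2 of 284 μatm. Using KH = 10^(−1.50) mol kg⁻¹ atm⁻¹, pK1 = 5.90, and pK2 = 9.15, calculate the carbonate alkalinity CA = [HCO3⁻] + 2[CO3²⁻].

[CO2*] = KH · pCO2 = 10^(−1.50) × 284×10^-6 = 8.981×10^-6 mol/kg
α₀ = 1/(1 + K1/[H⁺] + K1K2/[H⁺]²) = 1/(1 + 10^+2.26 + 10^+1.27) = 0.004961
DIC = [CO2*]/α₀ = 8.981×10^-6 / 0.004961 = 1.810 mmol/kg
CA = (α₁ + 2α₂)·DIC = (0.9027 + 2×0.09237) × 1.810 = 1.97 mmol/kg

CA = 1.97 mmol/kg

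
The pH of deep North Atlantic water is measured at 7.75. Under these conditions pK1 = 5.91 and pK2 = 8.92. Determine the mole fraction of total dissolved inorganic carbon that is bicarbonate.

α₁ = 1 / (1 + [H⁺]/K1 + K2/[H⁺]) = 1 / (1 + 10^-1.84 + 10^-1.17)
   = 1 / (1 + 0.014454 + 0.067608) = 1/1.0821 = 0.9242

α₁ = 0.924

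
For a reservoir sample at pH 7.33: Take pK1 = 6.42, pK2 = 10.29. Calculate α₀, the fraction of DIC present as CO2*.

α₀ = 0.109

α₀ = 1 / (1 + K1/[H⁺] + K1K2/[H⁺]²) = 1 / (1 + 10^+0.91 + 10^-2.05)
   = 1 / (1 + 8.1283 + 0.0089125) = 1/9.1372 = 0.1094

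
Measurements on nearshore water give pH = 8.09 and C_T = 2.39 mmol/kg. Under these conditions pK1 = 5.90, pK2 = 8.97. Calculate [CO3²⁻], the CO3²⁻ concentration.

[CO3²⁻] = 0.277 mmol/kg

α₂ = 1 / (1 + [H⁺]/K2 + [H⁺]²/(K1K2)) = 1 / (1 + 10^+0.88 + 10^-1.31)
   = 1 / (1 + 7.5858 + 0.048978) = 1/8.6348 = 0.1158
[CO3²⁻] = α₂ × DIC = 0.1158 × 2.39 = 0.277 mmol/kg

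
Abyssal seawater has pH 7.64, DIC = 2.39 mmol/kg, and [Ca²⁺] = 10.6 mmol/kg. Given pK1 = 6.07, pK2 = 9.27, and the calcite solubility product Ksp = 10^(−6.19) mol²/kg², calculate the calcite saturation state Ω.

Ω = 0.876

α₂ = 1 / (1 + [H⁺]/K2 + [H⁺]²/(K1K2)) = 1 / (1 + 10^+1.63 + 10^+0.06)
   = 1 / (1 + 42.658 + 1.1482) = 1/44.806 = 0.02232
[CO3²⁻] = α₂ × DIC = 0.02232 × 2.39 = 0.05334 mmol/kg
Ksp = 10^(−6.19) = 6.457×10^-7
Ω = [Ca²⁺][CO3²⁻]/Ksp = (10.6×10^-3)(5.334×10^-5) / 6.457×10^-7 = 0.876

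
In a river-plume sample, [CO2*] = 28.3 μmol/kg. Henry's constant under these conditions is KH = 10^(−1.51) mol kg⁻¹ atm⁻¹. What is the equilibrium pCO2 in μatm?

pCO2 = 916 μatm

KH = 10^(−1.51) = 3.090×10^-2 mol kg⁻¹ atm⁻¹
pCO2 = [CO2*]/KH = 28.3×10^-6 / 3.090×10^-2 = 9.16×10^-4 atm = 916 μatm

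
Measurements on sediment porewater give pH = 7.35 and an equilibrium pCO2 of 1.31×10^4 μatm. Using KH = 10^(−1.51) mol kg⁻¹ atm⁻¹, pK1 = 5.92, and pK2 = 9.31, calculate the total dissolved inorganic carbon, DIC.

DIC = 11.4 mmol/kg

[CO2*] = KH · pCO2 = 10^(−1.51) × 1.31×10^4×10^-6 = 4.048×10^-4 mol/kg
α₀ = 1/(1 + K1/[H⁺] + K1K2/[H⁺]²) = 1/(1 + 10^+1.43 + 10^-0.53) = 0.03545
DIC = [CO2*]/α₀ = 4.048×10^-4 / 0.03545 = 11.4 mmol/kg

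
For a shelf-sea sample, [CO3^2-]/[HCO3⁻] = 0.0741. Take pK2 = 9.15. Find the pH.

pH = 8.02

From K2 = [H⁺][CO3^2-]/[HCO3⁻]:  pH = pK2 + log₁₀([CO3^2-]/[HCO3⁻])
log₁₀(0.0741) = -1.130
pH = 9.15 + (-1.130) = 8.02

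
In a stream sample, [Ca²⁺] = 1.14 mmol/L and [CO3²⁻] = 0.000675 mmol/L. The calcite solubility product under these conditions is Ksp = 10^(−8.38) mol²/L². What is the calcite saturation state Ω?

Ω = 0.185

Ksp = 10^(−8.38) = 4.169×10^-9
Ω = [Ca²⁺][CO3²⁻]/Ksp = (1.14×10^-3)(0.000675×10^-3) / 4.169×10^-9 = 0.185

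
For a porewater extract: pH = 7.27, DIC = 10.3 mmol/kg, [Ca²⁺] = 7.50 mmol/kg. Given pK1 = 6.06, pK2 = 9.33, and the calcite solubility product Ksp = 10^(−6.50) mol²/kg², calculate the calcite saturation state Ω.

Ω = 1.99

α₂ = 1 / (1 + [H⁺]/K2 + [H⁺]²/(K1K2)) = 1 / (1 + 10^+2.06 + 10^+0.85)
   = 1 / (1 + 114.82 + 7.0795) = 1/122.89 = 0.008137
[CO3²⁻] = α₂ × DIC = 0.008137 × 10.3 = 0.08381 mmol/kg
Ksp = 10^(−6.50) = 3.162×10^-7
Ω = [Ca²⁺][CO3²⁻]/Ksp = (7.50×10^-3)(8.381×10^-5) / 3.162×10^-7 = 1.99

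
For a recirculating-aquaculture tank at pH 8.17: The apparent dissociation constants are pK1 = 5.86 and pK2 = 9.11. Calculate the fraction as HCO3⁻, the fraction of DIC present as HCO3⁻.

α₁ = 0.893

α₁ = 1 / (1 + [H⁺]/K1 + K2/[H⁺]) = 1 / (1 + 10^-2.31 + 10^-0.94)
   = 1 / (1 + 0.0048978 + 0.11482) = 1/1.1197 = 0.8931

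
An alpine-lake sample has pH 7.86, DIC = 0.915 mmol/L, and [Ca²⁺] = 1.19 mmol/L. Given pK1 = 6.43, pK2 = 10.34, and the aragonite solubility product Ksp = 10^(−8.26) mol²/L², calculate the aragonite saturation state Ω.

Ω = 0.631

α₂ = 1 / (1 + [H⁺]/K2 + [H⁺]²/(K1K2)) = 1 / (1 + 10^+2.48 + 10^+1.05)
   = 1 / (1 + 302.00 + 11.220) = 1/314.22 = 0.003183
[CO3²⁻] = α₂ × DIC = 0.003183 × 0.915 = 0.002912 mmol/L = 2.912 μmol/L
Ksp = 10^(−8.26) = 5.495×10^-9
Ω = [Ca²⁺][CO3²⁻]/Ksp = (1.19×10^-3)(2.912×10^-6) / 5.495×10^-9 = 0.631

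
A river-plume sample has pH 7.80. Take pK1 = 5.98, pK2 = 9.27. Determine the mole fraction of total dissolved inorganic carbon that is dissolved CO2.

α₀ = 0.0144

α₀ = 1 / (1 + K1/[H⁺] + K1K2/[H⁺]²) = 1 / (1 + 10^+1.82 + 10^+0.35)
   = 1 / (1 + 66.069 + 2.2387) = 1/69.308 = 0.01443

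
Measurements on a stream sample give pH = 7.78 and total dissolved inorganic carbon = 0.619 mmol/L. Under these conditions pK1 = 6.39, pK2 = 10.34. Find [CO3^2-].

α₂ = 1 / (1 + [H⁺]/K2 + [H⁺]²/(K1K2)) = 1 / (1 + 10^+2.56 + 10^+1.17)
   = 1 / (1 + 363.08 + 14.791) = 1/378.87 = 0.002639
[CO3²⁻] = α₂ × DIC = 0.002639 × 0.619 = 0.00163 mmol/L = 1.63 μmol/L

[CO3²⁻] = 1.63 μmol/L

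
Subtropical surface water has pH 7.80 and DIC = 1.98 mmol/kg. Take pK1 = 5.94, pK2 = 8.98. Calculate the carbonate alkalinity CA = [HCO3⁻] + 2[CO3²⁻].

CA = 2.08 mmol/kg

CA = [HCO3⁻] + 2[CO3²⁻] = (α₁ + 2α₂)·DIC
At pH 7.80: [H⁺]/K1 = 10^-1.86 = 0.013804, K2/[H⁺] = 10^-1.18 = 0.066069
α₁ = 1/(1 + 0.013804 + 0.066069) = 1/1.0799 = 0.9260; α₂ = α₁·K2/[H⁺] = 0.06118
α₁ + 2α₂ = 1.0484
CA = 1.0484 × 1.98 = 2.08 mmol/kg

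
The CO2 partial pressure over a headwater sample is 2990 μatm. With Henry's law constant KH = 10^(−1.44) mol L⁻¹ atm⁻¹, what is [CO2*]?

[CO2*] = 109 μmol/L

KH = 10^(−1.44) = 3.631×10^-2 mol L⁻¹ atm⁻¹
[CO2*] = KH · pCO2 = 3.631×10^-2 × 2990×10^-6 atm = 1.09×10^-4 mol/L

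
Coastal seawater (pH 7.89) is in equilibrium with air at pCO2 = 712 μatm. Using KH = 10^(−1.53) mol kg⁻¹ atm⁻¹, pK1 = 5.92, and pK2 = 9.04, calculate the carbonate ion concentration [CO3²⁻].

[CO2*] = KH · pCO2 = 10^(−1.53) × 712×10^-6 = 2.101×10^-5 mol/kg
α₀ = 1/(1 + K1/[H⁺] + K1K2/[H⁺]²) = 1/(1 + 10^+1.97 + 10^+0.82) = 0.009908
DIC = [CO2*]/α₀ = 2.101×10^-5 / 0.009908 = 2.121 mmol/kg
[CO3²⁻] = α₂·DIC; α₂ = 0.06546, so [CO3²⁻] = 0.06546 × 2.121 = 0.139 mmol/kg

[CO3²⁻] = 0.139 mmol/kg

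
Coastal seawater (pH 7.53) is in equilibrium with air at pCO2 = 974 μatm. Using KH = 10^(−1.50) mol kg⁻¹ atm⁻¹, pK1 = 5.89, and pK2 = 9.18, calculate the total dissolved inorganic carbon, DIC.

DIC = 1.41 mmol/kg

[CO2*] = KH · pCO2 = 10^(−1.50) × 974×10^-6 = 3.080×10^-5 mol/kg
α₀ = 1/(1 + K1/[H⁺] + K1K2/[H⁺]²) = 1/(1 + 10^+1.64 + 10^-0.01) = 0.02192
DIC = [CO2*]/α₀ = 3.080×10^-5 / 0.02192 = 1.41 mmol/kg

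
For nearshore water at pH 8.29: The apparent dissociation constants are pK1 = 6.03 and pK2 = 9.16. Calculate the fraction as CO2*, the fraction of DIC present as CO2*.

α₀ = 0.00482

α₀ = 1 / (1 + K1/[H⁺] + K1K2/[H⁺]²) = 1 / (1 + 10^+2.26 + 10^+1.39)
   = 1 / (1 + 181.97 + 24.547) = 1/207.52 = 0.004819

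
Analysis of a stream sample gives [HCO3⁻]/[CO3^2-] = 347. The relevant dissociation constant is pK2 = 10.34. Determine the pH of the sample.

From K2 = [H⁺][CO3^2-]/[HCO3⁻]:  pH = pK2 − log₁₀([HCO3⁻]/[CO3^2-])
log₁₀(347) = +2.540
pH = 10.34 − (+2.540) = 7.80

pH = 7.80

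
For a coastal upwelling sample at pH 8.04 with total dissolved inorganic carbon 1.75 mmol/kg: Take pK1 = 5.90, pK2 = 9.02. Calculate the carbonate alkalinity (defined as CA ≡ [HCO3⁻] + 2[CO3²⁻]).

CA = 1.90 mmol/kg

CA = [HCO3⁻] + 2[CO3²⁻] = (α₁ + 2α₂)·DIC
At pH 8.04: [H⁺]/K1 = 10^-2.14 = 0.0072444, K2/[H⁺] = 10^-0.98 = 0.10471
α₁ = 1/(1 + 0.0072444 + 0.10471) = 1/1.1120 = 0.8993; α₂ = α₁·K2/[H⁺] = 0.09417
α₁ + 2α₂ = 1.0877
CA = 1.0877 × 1.75 = 1.90 mmol/kg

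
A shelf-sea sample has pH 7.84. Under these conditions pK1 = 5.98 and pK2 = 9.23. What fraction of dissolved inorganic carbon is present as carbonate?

α₂ = 1 / (1 + [H⁺]/K2 + [H⁺]²/(K1K2)) = 1 / (1 + 10^+1.39 + 10^-0.47)
   = 1 / (1 + 24.547 + 0.33884) = 1/25.886 = 0.03863

α₂ = 0.0386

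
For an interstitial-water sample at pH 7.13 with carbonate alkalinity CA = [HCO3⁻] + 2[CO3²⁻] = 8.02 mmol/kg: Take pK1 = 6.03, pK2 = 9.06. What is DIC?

DIC = 8.55 mmol/kg

CA = [HCO3⁻] + 2[CO3²⁻] = (α₁ + 2α₂)·DIC
At pH 7.13: [H⁺]/K1 = 10^-1.10 = 0.079433, K2/[H⁺] = 10^-1.93 = 0.011749
α₁ = 1/(1 + 0.079433 + 0.011749) = 1/1.0912 = 0.9164; α₂ = α₁·K2/[H⁺] = 0.01077
α₁ + 2α₂ = 0.9380
DIC = CA / (α₁ + 2α₂) = 8.02 / 0.9380 = 8.55 mmol/kg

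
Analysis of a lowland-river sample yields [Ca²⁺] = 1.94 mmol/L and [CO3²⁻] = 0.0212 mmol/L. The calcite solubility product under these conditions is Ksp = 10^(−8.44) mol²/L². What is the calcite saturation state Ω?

Ksp = 10^(−8.44) = 3.631×10^-9
Ω = [Ca²⁺][CO3²⁻]/Ksp = (1.94×10^-3)(0.0212×10^-3) / 3.631×10^-9 = 11.3

Ω = 11.3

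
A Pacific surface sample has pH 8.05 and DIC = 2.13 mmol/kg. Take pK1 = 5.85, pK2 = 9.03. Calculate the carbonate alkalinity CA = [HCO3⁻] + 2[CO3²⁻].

CA = [HCO3⁻] + 2[CO3²⁻] = (α₁ + 2α₂)·DIC
At pH 8.05: [H⁺]/K1 = 10^-2.20 = 0.0063096, K2/[H⁺] = 10^-0.98 = 0.10471
α₁ = 1/(1 + 0.0063096 + 0.10471) = 1/1.1110 = 0.9001; α₂ = α₁·K2/[H⁺] = 0.09425
α₁ + 2α₂ = 1.0886
CA = 1.0886 × 2.13 = 2.32 mmol/kg

CA = 2.32 mmol/kg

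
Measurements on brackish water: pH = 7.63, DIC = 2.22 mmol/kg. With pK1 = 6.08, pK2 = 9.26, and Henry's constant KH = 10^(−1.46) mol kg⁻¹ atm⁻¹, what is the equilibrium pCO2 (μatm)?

α₀ = 1 / (1 + K1/[H⁺] + K1K2/[H⁺]²) = 1 / (1 + 10^+1.55 + 10^-0.08)
   = 1 / (1 + 35.481 + 0.83176) = 1/37.313 = 0.02680
[CO2*] = α₀ × DIC = 0.02680 × 2.22 = 0.05950 mmol/kg
pCO2 = [CO2*]/KH = 5.950×10^-5 / 3.467×10^-2 = 1720 μatm

pCO2 = 1720 μatm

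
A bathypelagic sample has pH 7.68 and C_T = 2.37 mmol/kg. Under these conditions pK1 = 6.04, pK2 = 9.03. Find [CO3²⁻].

α₂ = 1 / (1 + [H⁺]/K2 + [H⁺]²/(K1K2)) = 1 / (1 + 10^+1.35 + 10^-0.29)
   = 1 / (1 + 22.387 + 0.51286) = 1/23.900 = 0.04184
[CO3²⁻] = α₂ × DIC = 0.04184 × 2.37 = 0.0992 mmol/kg

[CO3²⁻] = 0.0992 mmol/kg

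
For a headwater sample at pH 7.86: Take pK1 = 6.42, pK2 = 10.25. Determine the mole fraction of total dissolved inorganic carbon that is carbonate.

α₂ = 1 / (1 + [H⁺]/K2 + [H⁺]²/(K1K2)) = 1 / (1 + 10^+2.39 + 10^+0.95)
   = 1 / (1 + 245.47 + 8.9125) = 1/255.38 = 0.003916

α₂ = 0.00392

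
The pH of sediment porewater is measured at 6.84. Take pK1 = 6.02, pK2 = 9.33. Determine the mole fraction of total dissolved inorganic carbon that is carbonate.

α₂ = 1 / (1 + [H⁺]/K2 + [H⁺]²/(K1K2)) = 1 / (1 + 10^+2.49 + 10^+1.67)
   = 1 / (1 + 309.03 + 46.774) = 1/356.80 = 0.002803

α₂ = 0.00280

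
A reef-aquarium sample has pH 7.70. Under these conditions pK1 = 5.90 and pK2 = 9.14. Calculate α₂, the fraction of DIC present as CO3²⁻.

α₂ = 1 / (1 + [H⁺]/K2 + [H⁺]²/(K1K2)) = 1 / (1 + 10^+1.44 + 10^-0.36)
   = 1 / (1 + 27.542 + 0.43652) = 1/28.979 = 0.03451

α₂ = 0.0345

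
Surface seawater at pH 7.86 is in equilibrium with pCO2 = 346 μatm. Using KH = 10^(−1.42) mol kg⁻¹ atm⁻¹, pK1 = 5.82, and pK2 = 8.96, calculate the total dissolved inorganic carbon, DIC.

DIC = 1.57 mmol/kg

[CO2*] = KH · pCO2 = 10^(−1.42) × 346×10^-6 = 1.315×10^-5 mol/kg
α₀ = 1/(1 + K1/[H⁺] + K1K2/[H⁺]²) = 1/(1 + 10^+2.04 + 10^+0.94) = 0.008378
DIC = [CO2*]/α₀ = 1.315×10^-5 / 0.008378 = 1.57 mmol/kg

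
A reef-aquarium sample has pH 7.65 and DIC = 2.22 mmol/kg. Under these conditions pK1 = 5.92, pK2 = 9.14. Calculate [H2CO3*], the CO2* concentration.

α₀ = 1 / (1 + K1/[H⁺] + K1K2/[H⁺]²) = 1 / (1 + 10^+1.73 + 10^+0.24)
   = 1 / (1 + 53.703 + 1.7378) = 1/56.441 = 0.01772
[CO2*] = α₀ × DIC = 0.01772 × 2.22 = 0.0393 mmol/kg

[CO2*] = 0.0393 mmol/kg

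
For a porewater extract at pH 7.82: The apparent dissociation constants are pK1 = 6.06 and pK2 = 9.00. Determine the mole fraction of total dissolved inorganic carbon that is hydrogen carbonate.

α₁ = 1 / (1 + [H⁺]/K1 + K2/[H⁺]) = 1 / (1 + 10^-1.76 + 10^-1.18)
   = 1 / (1 + 0.017378 + 0.066069) = 1/1.0834 = 0.9230

α₁ = 0.923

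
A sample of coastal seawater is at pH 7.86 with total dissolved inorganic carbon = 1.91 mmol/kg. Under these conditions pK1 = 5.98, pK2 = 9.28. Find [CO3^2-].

[CO3²⁻] = 0.0691 mmol/kg

α₂ = 1 / (1 + [H⁺]/K2 + [H⁺]²/(K1K2)) = 1 / (1 + 10^+1.42 + 10^-0.46)
   = 1 / (1 + 26.303 + 0.34674) = 1/27.649 = 0.03617
[CO3²⁻] = α₂ × DIC = 0.03617 × 1.91 = 0.0691 mmol/kg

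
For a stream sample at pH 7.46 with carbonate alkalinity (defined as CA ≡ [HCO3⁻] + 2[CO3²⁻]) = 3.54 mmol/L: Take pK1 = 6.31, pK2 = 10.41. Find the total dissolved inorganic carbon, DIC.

CA = [HCO3⁻] + 2[CO3²⁻] = (α₁ + 2α₂)·DIC
At pH 7.46: [H⁺]/K1 = 10^-1.15 = 0.070795, K2/[H⁺] = 10^-2.95 = 0.0011220
α₁ = 1/(1 + 0.070795 + 0.0011220) = 1/1.0719 = 0.9329; α₂ = α₁·K2/[H⁺] = 0.001047
α₁ + 2α₂ = 0.9350
DIC = CA / (α₁ + 2α₂) = 3.54 / 0.9350 = 3.79 mmol/L

DIC = 3.79 mmol/L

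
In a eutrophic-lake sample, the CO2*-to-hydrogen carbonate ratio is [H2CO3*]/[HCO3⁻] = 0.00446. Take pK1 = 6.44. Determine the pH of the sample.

pH = 8.79

From K1 = [H⁺][HCO3⁻]/[H2CO3*]:  pH = pK1 − log₁₀([H2CO3*]/[HCO3⁻])
log₁₀(0.00446) = -2.351
pH = 6.44 − (-2.351) = 8.79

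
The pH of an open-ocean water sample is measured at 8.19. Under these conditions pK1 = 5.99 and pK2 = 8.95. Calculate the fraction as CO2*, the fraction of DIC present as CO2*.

α₀ = 0.00535

α₀ = 1 / (1 + K1/[H⁺] + K1K2/[H⁺]²) = 1 / (1 + 10^+2.20 + 10^+1.44)
   = 1 / (1 + 158.49 + 27.542) = 1/187.03 = 0.005347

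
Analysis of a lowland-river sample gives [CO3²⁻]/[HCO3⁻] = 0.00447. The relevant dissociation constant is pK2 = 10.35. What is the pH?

pH = 8.00

From K2 = [H⁺][CO3²⁻]/[HCO3⁻]:  pH = pK2 + log₁₀([CO3²⁻]/[HCO3⁻])
log₁₀(0.00447) = -2.350
pH = 10.35 + (-2.350) = 8.00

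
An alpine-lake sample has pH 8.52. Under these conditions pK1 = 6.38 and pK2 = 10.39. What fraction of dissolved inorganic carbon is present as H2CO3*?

α₀ = 0.00710

α₀ = 1 / (1 + K1/[H⁺] + K1K2/[H⁺]²) = 1 / (1 + 10^+2.14 + 10^+0.27)
   = 1 / (1 + 138.04 + 1.8621) = 1/140.90 = 0.007097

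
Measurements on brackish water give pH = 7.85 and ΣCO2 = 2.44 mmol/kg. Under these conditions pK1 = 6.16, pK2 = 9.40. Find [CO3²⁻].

[CO3²⁻] = 0.0656 mmol/kg

α₂ = 1 / (1 + [H⁺]/K2 + [H⁺]²/(K1K2)) = 1 / (1 + 10^+1.55 + 10^-0.14)
   = 1 / (1 + 35.481 + 0.72444) = 1/37.206 = 0.02688
[CO3²⁻] = α₂ × DIC = 0.02688 × 2.44 = 0.0656 mmol/kg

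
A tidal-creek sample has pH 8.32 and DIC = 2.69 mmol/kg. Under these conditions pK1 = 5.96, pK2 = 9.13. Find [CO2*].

[CO2*] = 10.1 μmol/kg

α₀ = 1 / (1 + K1/[H⁺] + K1K2/[H⁺]²) = 1 / (1 + 10^+2.36 + 10^+1.55)
   = 1 / (1 + 229.09 + 35.481) = 1/265.57 = 0.003766
[CO2*] = α₀ × DIC = 0.003766 × 2.69 = 0.0101 mmol/kg = 10.1 μmol/kg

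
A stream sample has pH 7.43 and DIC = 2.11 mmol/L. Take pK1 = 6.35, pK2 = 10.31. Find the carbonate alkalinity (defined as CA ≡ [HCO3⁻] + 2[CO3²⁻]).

CA = [HCO3⁻] + 2[CO3²⁻] = (α₁ + 2α₂)·DIC
At pH 7.43: [H⁺]/K1 = 10^-1.08 = 0.083176, K2/[H⁺] = 10^-2.88 = 0.0013183
α₁ = 1/(1 + 0.083176 + 0.0013183) = 1/1.0845 = 0.9221; α₂ = α₁·K2/[H⁺] = 0.001216
α₁ + 2α₂ = 0.9245
CA = 0.9245 × 2.11 = 1.95 mmol/L

CA = 1.95 mmol/L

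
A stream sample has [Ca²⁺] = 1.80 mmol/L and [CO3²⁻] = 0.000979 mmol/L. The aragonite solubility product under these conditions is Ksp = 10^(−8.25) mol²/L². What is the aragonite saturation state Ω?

Ω = 0.313

Ksp = 10^(−8.25) = 5.623×10^-9
Ω = [Ca²⁺][CO3²⁻]/Ksp = (1.80×10^-3)(0.000979×10^-3) / 5.623×10^-9 = 0.313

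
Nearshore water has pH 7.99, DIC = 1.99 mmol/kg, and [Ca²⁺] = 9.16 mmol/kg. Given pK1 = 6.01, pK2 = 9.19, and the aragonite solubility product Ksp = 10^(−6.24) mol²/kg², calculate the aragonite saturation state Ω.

Ω = 1.86

α₂ = 1 / (1 + [H⁺]/K2 + [H⁺]²/(K1K2)) = 1 / (1 + 10^+1.20 + 10^-0.78)
   = 1 / (1 + 15.849 + 0.16596) = 1/17.015 = 0.05877
[CO3²⁻] = α₂ × DIC = 0.05877 × 1.99 = 0.1170 mmol/kg
Ksp = 10^(−6.24) = 5.754×10^-7
Ω = [Ca²⁺][CO3²⁻]/Ksp = (9.16×10^-3)(1.170×10^-4) / 5.754×10^-7 = 1.86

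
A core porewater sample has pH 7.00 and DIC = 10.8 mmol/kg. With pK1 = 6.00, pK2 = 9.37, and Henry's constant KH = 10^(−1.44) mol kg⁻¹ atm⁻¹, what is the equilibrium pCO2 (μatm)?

α₀ = 1 / (1 + K1/[H⁺] + K1K2/[H⁺]²) = 1 / (1 + 10^+1.00 + 10^-1.37)
   = 1 / (1 + 10.000 + 0.042658) = 1/11.043 = 0.09056
[CO2*] = α₀ × DIC = 0.09056 × 10.8 = 0.9780 mmol/kg
pCO2 = [CO2*]/KH = 9.780×10^-4 / 3.631×10^-2 = 2.69×10^4 μatm

pCO2 = 2.69×10^4 μatm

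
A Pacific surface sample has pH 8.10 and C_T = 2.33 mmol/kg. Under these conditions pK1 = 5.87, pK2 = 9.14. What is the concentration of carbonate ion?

α₂ = 1 / (1 + [H⁺]/K2 + [H⁺]²/(K1K2)) = 1 / (1 + 10^+1.04 + 10^-1.19)
   = 1 / (1 + 10.965 + 0.064565) = 1/12.029 = 0.08313
[CO3²⁻] = α₂ × DIC = 0.08313 × 2.33 = 0.194 mmol/kg

[CO3²⁻] = 0.194 mmol/kg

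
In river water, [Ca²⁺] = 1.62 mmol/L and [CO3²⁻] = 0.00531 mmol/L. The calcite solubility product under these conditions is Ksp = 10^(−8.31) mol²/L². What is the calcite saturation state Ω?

Ksp = 10^(−8.31) = 4.898×10^-9
Ω = [Ca²⁺][CO3²⁻]/Ksp = (1.62×10^-3)(0.00531×10^-3) / 4.898×10^-9 = 1.76

Ω = 1.76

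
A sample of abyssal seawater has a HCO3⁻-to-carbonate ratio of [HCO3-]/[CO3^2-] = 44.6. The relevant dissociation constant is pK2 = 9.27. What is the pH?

pH = 7.62

From K2 = [H⁺][CO3^2-]/[HCO3-]:  pH = pK2 − log₁₀([HCO3-]/[CO3^2-])
log₁₀(44.6) = +1.649
pH = 9.27 − (+1.649) = 7.62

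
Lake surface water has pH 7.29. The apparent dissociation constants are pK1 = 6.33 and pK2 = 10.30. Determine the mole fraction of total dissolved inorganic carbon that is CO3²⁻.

α₂ = 1 / (1 + [H⁺]/K2 + [H⁺]²/(K1K2)) = 1 / (1 + 10^+3.01 + 10^+2.05)
   = 1 / (1 + 1023.3 + 112.20) = 1/1136.5 = 0.0008799

α₂ = 0.000880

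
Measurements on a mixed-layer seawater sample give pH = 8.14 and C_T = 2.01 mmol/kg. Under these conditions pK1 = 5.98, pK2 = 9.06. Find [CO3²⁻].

α₂ = 1 / (1 + [H⁺]/K2 + [H⁺]²/(K1K2)) = 1 / (1 + 10^+0.92 + 10^-1.24)
   = 1 / (1 + 8.3176 + 0.057544) = 1/9.3752 = 0.1067
[CO3²⁻] = α₂ × DIC = 0.1067 × 2.01 = 0.214 mmol/kg

[CO3²⁻] = 0.214 mmol/kg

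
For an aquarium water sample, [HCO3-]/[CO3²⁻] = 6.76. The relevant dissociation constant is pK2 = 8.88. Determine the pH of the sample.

From K2 = [H⁺][CO3²⁻]/[HCO3-]:  pH = pK2 − log₁₀([HCO3-]/[CO3²⁻])
log₁₀(6.76) = +0.830
pH = 8.88 − (+0.830) = 8.05

pH = 8.05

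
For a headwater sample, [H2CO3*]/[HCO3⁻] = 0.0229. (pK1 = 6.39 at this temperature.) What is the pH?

From K1 = [H⁺][HCO3⁻]/[H2CO3*]:  pH = pK1 − log₁₀([H2CO3*]/[HCO3⁻])
log₁₀(0.0229) = -1.640
pH = 6.39 − (-1.640) = 8.03

pH = 8.03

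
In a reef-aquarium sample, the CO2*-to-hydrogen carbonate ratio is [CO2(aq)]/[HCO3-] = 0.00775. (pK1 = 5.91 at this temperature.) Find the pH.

From K1 = [H⁺][HCO3-]/[CO2(aq)]:  pH = pK1 − log₁₀([CO2(aq)]/[HCO3-])
log₁₀(0.00775) = -2.111
pH = 5.91 − (-2.111) = 8.02

pH = 8.02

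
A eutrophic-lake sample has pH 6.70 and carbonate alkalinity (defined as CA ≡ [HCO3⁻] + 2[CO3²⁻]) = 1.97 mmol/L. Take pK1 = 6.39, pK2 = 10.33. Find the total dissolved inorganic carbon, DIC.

DIC = 2.93 mmol/L

CA = [HCO3⁻] + 2[CO3²⁻] = (α₁ + 2α₂)·DIC
At pH 6.70: [H⁺]/K1 = 10^-0.31 = 0.48978, K2/[H⁺] = 10^-3.63 = 0.00023442
α₁ = 1/(1 + 0.48978 + 0.00023442) = 1/1.4900 = 0.6711; α₂ = α₁·K2/[H⁺] = 0.0001573
α₁ + 2α₂ = 0.6714
DIC = CA / (α₁ + 2α₂) = 1.97 / 0.6714 = 2.93 mmol/L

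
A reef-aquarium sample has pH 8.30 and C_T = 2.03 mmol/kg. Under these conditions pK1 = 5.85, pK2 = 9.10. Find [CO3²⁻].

[CO3²⁻] = 0.277 mmol/kg

α₂ = 1 / (1 + [H⁺]/K2 + [H⁺]²/(K1K2)) = 1 / (1 + 10^+0.80 + 10^-1.65)
   = 1 / (1 + 6.3096 + 0.022387) = 1/7.3320 = 0.1364
[CO3²⁻] = α₂ × DIC = 0.1364 × 2.03 = 0.277 mmol/kg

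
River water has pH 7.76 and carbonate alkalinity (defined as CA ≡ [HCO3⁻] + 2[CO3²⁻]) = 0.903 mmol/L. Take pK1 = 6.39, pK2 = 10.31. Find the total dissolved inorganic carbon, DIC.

CA = [HCO3⁻] + 2[CO3²⁻] = (α₁ + 2α₂)·DIC
At pH 7.76: [H⁺]/K1 = 10^-1.37 = 0.042658, K2/[H⁺] = 10^-2.55 = 0.0028184
α₁ = 1/(1 + 0.042658 + 0.0028184) = 1/1.0455 = 0.9565; α₂ = α₁·K2/[H⁺] = 0.002696
α₁ + 2α₂ = 0.9619
DIC = CA / (α₁ + 2α₂) = 0.903 / 0.9619 = 0.939 mmol/L

DIC = 0.939 mmol/L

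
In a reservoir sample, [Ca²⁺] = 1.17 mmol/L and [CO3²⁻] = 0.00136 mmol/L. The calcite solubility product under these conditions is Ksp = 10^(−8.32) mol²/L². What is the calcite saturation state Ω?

Ksp = 10^(−8.32) = 4.786×10^-9
Ω = [Ca²⁺][CO3²⁻]/Ksp = (1.17×10^-3)(0.00136×10^-3) / 4.786×10^-9 = 0.332

Ω = 0.332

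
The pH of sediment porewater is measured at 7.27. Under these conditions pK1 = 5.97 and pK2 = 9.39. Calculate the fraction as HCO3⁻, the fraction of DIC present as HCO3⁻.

α₁ = 0.945

α₁ = 1 / (1 + [H⁺]/K1 + K2/[H⁺]) = 1 / (1 + 10^-1.30 + 10^-2.12)
   = 1 / (1 + 0.050119 + 0.0075858) = 1/1.0577 = 0.9454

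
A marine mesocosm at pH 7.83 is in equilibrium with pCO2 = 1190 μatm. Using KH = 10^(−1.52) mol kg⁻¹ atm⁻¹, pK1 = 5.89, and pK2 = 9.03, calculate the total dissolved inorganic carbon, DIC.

DIC = 3.36 mmol/kg

[CO2*] = KH · pCO2 = 10^(−1.52) × 1190×10^-6 = 3.594×10^-5 mol/kg
α₀ = 1/(1 + K1/[H⁺] + K1K2/[H⁺]²) = 1/(1 + 10^+1.94 + 10^+0.74) = 0.01068
DIC = [CO2*]/α₀ = 3.594×10^-5 / 0.01068 = 3.36 mmol/kg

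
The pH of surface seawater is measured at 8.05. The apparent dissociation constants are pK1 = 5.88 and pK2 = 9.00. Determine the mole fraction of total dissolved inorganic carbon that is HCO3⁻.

α₁ = 0.894

α₁ = 1 / (1 + [H⁺]/K1 + K2/[H⁺]) = 1 / (1 + 10^-2.17 + 10^-0.95)
   = 1 / (1 + 0.0067608 + 0.11220) = 1/1.1190 = 0.8937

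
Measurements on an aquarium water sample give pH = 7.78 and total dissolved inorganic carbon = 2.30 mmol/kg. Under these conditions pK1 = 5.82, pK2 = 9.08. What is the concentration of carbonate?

α₂ = 1 / (1 + [H⁺]/K2 + [H⁺]²/(K1K2)) = 1 / (1 + 10^+1.30 + 10^-0.66)
   = 1 / (1 + 19.953 + 0.21878) = 1/21.171 = 0.04723
[CO3²⁻] = α₂ × DIC = 0.04723 × 2.30 = 0.109 mmol/kg

[CO3²⁻] = 0.109 mmol/kg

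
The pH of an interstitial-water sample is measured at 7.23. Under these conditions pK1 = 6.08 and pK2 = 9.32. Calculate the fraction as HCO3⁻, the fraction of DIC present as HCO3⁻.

α₁ = 0.927

α₁ = 1 / (1 + [H⁺]/K1 + K2/[H⁺]) = 1 / (1 + 10^-1.15 + 10^-2.09)
   = 1 / (1 + 0.070795 + 0.0081283) = 1/1.0789 = 0.9269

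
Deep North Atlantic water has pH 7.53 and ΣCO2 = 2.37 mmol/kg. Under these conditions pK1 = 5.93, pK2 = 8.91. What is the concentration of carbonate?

α₂ = 1 / (1 + [H⁺]/K2 + [H⁺]²/(K1K2)) = 1 / (1 + 10^+1.38 + 10^-0.22)
   = 1 / (1 + 23.988 + 0.60256) = 1/25.591 = 0.03908
[CO3²⁻] = α₂ × DIC = 0.03908 × 2.37 = 0.0926 mmol/kg

[CO3²⁻] = 0.0926 mmol/kg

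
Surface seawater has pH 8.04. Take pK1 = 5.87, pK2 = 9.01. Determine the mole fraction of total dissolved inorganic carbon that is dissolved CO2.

α₀ = 1 / (1 + K1/[H⁺] + K1K2/[H⁺]²) = 1 / (1 + 10^+2.17 + 10^+1.20)
   = 1 / (1 + 147.91 + 15.849) = 1/164.76 = 0.006069

α₀ = 0.00607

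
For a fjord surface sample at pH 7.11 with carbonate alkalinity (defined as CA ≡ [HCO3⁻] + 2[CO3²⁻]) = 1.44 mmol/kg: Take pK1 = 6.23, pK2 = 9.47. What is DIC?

DIC = 1.62 mmol/kg

CA = [HCO3⁻] + 2[CO3²⁻] = (α₁ + 2α₂)·DIC
At pH 7.11: [H⁺]/K1 = 10^-0.88 = 0.13183, K2/[H⁺] = 10^-2.36 = 0.0043652
α₁ = 1/(1 + 0.13183 + 0.0043652) = 1/1.1362 = 0.8801; α₂ = α₁·K2/[H⁺] = 0.003842
α₁ + 2α₂ = 0.8878
DIC = CA / (α₁ + 2α₂) = 1.44 / 0.8878 = 1.62 mmol/kg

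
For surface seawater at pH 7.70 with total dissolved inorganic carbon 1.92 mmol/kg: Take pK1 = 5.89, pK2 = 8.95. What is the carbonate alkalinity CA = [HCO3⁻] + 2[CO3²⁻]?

CA = 1.99 mmol/kg

CA = [HCO3⁻] + 2[CO3²⁻] = (α₁ + 2α₂)·DIC
At pH 7.70: [H⁺]/K1 = 10^-1.81 = 0.015488, K2/[H⁺] = 10^-1.25 = 0.056234
α₁ = 1/(1 + 0.015488 + 0.056234) = 1/1.0717 = 0.9331; α₂ = α₁·K2/[H⁺] = 0.05247
α₁ + 2α₂ = 1.0380
CA = 1.0380 × 1.92 = 1.99 mmol/kg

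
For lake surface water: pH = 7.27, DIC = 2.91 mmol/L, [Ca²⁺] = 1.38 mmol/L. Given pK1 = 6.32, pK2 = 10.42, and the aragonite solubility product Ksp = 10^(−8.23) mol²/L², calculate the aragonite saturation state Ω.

α₂ = 1 / (1 + [H⁺]/K2 + [H⁺]²/(K1K2)) = 1 / (1 + 10^+3.15 + 10^+2.20)
   = 1 / (1 + 1412.5 + 158.49) = 1/1572.0 = 0.0006361
[CO3²⁻] = α₂ × DIC = 0.0006361 × 2.91 = 0.001851 mmol/L = 1.851 μmol/L
Ksp = 10^(−8.23) = 5.888×10^-9
Ω = [Ca²⁺][CO3²⁻]/Ksp = (1.38×10^-3)(1.851×10^-6) / 5.888×10^-9 = 0.434

Ω = 0.434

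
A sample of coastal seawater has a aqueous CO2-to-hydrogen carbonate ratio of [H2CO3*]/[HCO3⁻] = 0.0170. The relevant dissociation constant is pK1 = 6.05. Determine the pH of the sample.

From K1 = [H⁺][HCO3⁻]/[H2CO3*]:  pH = pK1 − log₁₀([H2CO3*]/[HCO3⁻])
log₁₀(0.0170) = -1.770
pH = 6.05 − (-1.770) = 7.82

pH = 7.82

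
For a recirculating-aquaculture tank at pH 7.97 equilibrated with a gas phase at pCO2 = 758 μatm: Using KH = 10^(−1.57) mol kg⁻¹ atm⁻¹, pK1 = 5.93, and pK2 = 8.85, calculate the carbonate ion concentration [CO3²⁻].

[CO3²⁻] = 0.295 mmol/kg

[CO2*] = KH · pCO2 = 10^(−1.57) × 758×10^-6 = 2.040×10^-5 mol/kg
α₀ = 1/(1 + K1/[H⁺] + K1K2/[H⁺]²) = 1/(1 + 10^+2.04 + 10^+1.16) = 0.007993
DIC = [CO2*]/α₀ = 2.040×10^-5 / 0.007993 = 2.552 mmol/kg
[CO3²⁻] = α₂·DIC; α₂ = 0.1155, so [CO3²⁻] = 0.1155 × 2.552 = 0.295 mmol/kg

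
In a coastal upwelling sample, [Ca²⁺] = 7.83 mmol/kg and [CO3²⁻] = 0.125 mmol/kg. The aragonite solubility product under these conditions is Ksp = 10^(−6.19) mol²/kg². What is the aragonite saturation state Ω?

Ω = 1.52

Ksp = 10^(−6.19) = 6.457×10^-7
Ω = [Ca²⁺][CO3²⁻]/Ksp = (7.83×10^-3)(0.125×10^-3) / 6.457×10^-7 = 1.52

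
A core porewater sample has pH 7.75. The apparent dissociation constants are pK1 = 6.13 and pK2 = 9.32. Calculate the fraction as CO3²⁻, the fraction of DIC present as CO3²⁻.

α₂ = 0.0256

α₂ = 1 / (1 + [H⁺]/K2 + [H⁺]²/(K1K2)) = 1 / (1 + 10^+1.57 + 10^-0.05)
   = 1 / (1 + 37.154 + 0.89125) = 1/39.045 = 0.02561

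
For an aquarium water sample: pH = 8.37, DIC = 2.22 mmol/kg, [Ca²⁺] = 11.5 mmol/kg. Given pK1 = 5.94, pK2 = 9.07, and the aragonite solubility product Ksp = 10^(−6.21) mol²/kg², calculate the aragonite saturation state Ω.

Ω = 6.87

α₂ = 1 / (1 + [H⁺]/K2 + [H⁺]²/(K1K2)) = 1 / (1 + 10^+0.70 + 10^-1.73)
   = 1 / (1 + 5.0119 + 0.018621) = 1/6.0305 = 0.1658
[CO3²⁻] = α₂ × DIC = 0.1658 × 2.22 = 0.3681 mmol/kg
Ksp = 10^(−6.21) = 6.166×10^-7
Ω = [Ca²⁺][CO3²⁻]/Ksp = (11.5×10^-3)(3.681×10^-4) / 6.166×10^-7 = 6.87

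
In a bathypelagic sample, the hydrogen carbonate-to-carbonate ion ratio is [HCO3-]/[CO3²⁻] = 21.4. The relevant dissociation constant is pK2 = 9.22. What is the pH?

From K2 = [H⁺][CO3²⁻]/[HCO3-]:  pH = pK2 − log₁₀([HCO3-]/[CO3²⁻])
log₁₀(21.4) = +1.330
pH = 9.22 − (+1.330) = 7.89

pH = 7.89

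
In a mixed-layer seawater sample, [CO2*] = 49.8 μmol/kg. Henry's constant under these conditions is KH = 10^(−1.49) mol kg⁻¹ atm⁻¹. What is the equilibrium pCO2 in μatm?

pCO2 = 1540 μatm

KH = 10^(−1.49) = 3.236×10^-2 mol kg⁻¹ atm⁻¹
pCO2 = [CO2*]/KH = 49.8×10^-6 / 3.236×10^-2 = 1.54×10^-3 atm = 1540 μatm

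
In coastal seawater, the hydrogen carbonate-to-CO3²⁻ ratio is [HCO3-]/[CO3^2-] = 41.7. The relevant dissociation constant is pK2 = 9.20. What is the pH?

From K2 = [H⁺][CO3^2-]/[HCO3-]:  pH = pK2 − log₁₀([HCO3-]/[CO3^2-])
log₁₀(41.7) = +1.620
pH = 9.20 − (+1.620) = 7.58

pH = 7.58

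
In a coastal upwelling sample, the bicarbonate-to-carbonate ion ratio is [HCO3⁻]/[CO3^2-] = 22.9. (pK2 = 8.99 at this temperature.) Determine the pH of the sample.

pH = 7.63

From K2 = [H⁺][CO3^2-]/[HCO3⁻]:  pH = pK2 − log₁₀([HCO3⁻]/[CO3^2-])
log₁₀(22.9) = +1.360
pH = 8.99 − (+1.360) = 7.63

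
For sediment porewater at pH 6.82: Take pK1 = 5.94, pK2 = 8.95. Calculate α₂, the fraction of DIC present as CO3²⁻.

α₂ = 0.00651

α₂ = 1 / (1 + [H⁺]/K2 + [H⁺]²/(K1K2)) = 1 / (1 + 10^+2.13 + 10^+1.25)
   = 1 / (1 + 134.90 + 17.783) = 1/153.68 = 0.006507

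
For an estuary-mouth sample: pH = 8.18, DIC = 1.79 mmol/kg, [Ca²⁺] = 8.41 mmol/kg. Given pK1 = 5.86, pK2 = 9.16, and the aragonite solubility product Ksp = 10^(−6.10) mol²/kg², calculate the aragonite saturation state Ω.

α₂ = 1 / (1 + [H⁺]/K2 + [H⁺]²/(K1K2)) = 1 / (1 + 10^+0.98 + 10^-1.34)
   = 1 / (1 + 9.5499 + 0.045709) = 1/10.596 = 0.09438
[CO3²⁻] = α₂ × DIC = 0.09438 × 1.79 = 0.1689 mmol/kg
Ksp = 10^(−6.10) = 7.943×10^-7
Ω = [Ca²⁺][CO3²⁻]/Ksp = (8.41×10^-3)(1.689×10^-4) / 7.943×10^-7 = 1.79

Ω = 1.79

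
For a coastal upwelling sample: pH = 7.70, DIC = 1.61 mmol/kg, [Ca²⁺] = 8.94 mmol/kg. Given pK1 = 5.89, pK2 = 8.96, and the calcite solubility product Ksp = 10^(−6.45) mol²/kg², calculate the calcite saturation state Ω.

α₂ = 1 / (1 + [H⁺]/K2 + [H⁺]²/(K1K2)) = 1 / (1 + 10^+1.26 + 10^-0.55)
   = 1 / (1 + 18.197 + 0.28184) = 1/19.479 = 0.05134
[CO3²⁻] = α₂ × DIC = 0.05134 × 1.61 = 0.08265 mmol/kg
Ksp = 10^(−6.45) = 3.548×10^-7
Ω = [Ca²⁺][CO3²⁻]/Ksp = (8.94×10^-3)(8.265×10^-5) / 3.548×10^-7 = 2.08

Ω = 2.08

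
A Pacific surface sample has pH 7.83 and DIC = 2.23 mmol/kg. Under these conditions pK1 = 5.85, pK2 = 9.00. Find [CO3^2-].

[CO3²⁻] = 0.140 mmol/kg

α₂ = 1 / (1 + [H⁺]/K2 + [H⁺]²/(K1K2)) = 1 / (1 + 10^+1.17 + 10^-0.81)
   = 1 / (1 + 14.791 + 0.15488) = 1/15.946 = 0.06271
[CO3²⁻] = α₂ × DIC = 0.06271 × 2.23 = 0.140 mmol/kg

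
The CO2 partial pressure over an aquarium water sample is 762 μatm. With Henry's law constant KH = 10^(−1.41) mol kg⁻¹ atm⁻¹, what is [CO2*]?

KH = 10^(−1.41) = 3.890×10^-2 mol kg⁻¹ atm⁻¹
[CO2*] = KH · pCO2 = 3.890×10^-2 × 762×10^-6 atm = 2.96×10^-5 mol/kg

[CO2*] = 29.6 μmol/kg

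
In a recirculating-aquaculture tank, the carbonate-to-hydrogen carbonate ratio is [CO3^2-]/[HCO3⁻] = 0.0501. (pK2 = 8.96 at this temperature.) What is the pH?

pH = 7.66

From K2 = [H⁺][CO3^2-]/[HCO3⁻]:  pH = pK2 + log₁₀([CO3^2-]/[HCO3⁻])
log₁₀(0.0501) = -1.300
pH = 8.96 + (-1.300) = 7.66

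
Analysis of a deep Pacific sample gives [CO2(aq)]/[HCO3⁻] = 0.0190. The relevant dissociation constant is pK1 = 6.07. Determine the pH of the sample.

From K1 = [H⁺][HCO3⁻]/[CO2(aq)]:  pH = pK1 − log₁₀([CO2(aq)]/[HCO3⁻])
log₁₀(0.0190) = -1.721
pH = 6.07 − (-1.721) = 7.79

pH = 7.79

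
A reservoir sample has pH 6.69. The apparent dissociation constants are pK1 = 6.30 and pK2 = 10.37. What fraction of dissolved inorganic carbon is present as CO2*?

α₀ = 1 / (1 + K1/[H⁺] + K1K2/[H⁺]²) = 1 / (1 + 10^+0.39 + 10^-3.29)
   = 1 / (1 + 2.4547 + 0.00051286) = 1/3.4552 = 0.2894

α₀ = 0.289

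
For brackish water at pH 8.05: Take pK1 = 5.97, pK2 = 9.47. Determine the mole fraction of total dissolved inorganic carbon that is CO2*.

α₀ = 1 / (1 + K1/[H⁺] + K1K2/[H⁺]²) = 1 / (1 + 10^+2.08 + 10^+0.66)
   = 1 / (1 + 120.23 + 4.5709) = 1/125.80 = 0.007949

α₀ = 0.00795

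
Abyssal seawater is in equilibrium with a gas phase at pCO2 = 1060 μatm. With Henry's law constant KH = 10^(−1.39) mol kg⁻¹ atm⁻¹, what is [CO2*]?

[CO2*] = 43.2 μmol/kg

KH = 10^(−1.39) = 4.074×10^-2 mol kg⁻¹ atm⁻¹
[CO2*] = KH · pCO2 = 4.074×10^-2 × 1060×10^-6 atm = 4.32×10^-5 mol/kg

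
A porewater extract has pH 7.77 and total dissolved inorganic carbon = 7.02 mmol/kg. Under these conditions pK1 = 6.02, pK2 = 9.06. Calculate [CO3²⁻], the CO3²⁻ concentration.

α₂ = 1 / (1 + [H⁺]/K2 + [H⁺]²/(K1K2)) = 1 / (1 + 10^+1.29 + 10^-0.46)
   = 1 / (1 + 19.498 + 0.34674) = 1/20.845 = 0.04797
[CO3²⁻] = α₂ × DIC = 0.04797 × 7.02 = 0.337 mmol/kg

[CO3²⁻] = 0.337 mmol/kg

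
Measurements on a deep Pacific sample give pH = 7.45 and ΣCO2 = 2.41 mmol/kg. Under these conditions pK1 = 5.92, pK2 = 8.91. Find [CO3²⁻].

α₂ = 1 / (1 + [H⁺]/K2 + [H⁺]²/(K1K2)) = 1 / (1 + 10^+1.46 + 10^-0.07)
   = 1 / (1 + 28.840 + 0.85114) = 1/30.691 = 0.03258
[CO3²⁻] = α₂ × DIC = 0.03258 × 2.41 = 0.0785 mmol/kg

[CO3²⁻] = 0.0785 mmol/kg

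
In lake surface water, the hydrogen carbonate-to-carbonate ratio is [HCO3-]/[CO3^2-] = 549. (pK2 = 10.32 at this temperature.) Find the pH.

pH = 7.58

From K2 = [H⁺][CO3^2-]/[HCO3-]:  pH = pK2 − log₁₀([HCO3-]/[CO3^2-])
log₁₀(549) = +2.740
pH = 10.32 − (+2.740) = 7.58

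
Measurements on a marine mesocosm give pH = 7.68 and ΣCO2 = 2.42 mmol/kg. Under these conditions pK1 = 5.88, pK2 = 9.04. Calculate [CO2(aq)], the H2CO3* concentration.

α₀ = 1 / (1 + K1/[H⁺] + K1K2/[H⁺]²) = 1 / (1 + 10^+1.80 + 10^+0.44)
   = 1 / (1 + 63.096 + 2.7542) = 1/66.850 = 0.01496
[CO2*] = α₀ × DIC = 0.01496 × 2.42 = 0.0362 mmol/kg

[CO2*] = 0.0362 mmol/kg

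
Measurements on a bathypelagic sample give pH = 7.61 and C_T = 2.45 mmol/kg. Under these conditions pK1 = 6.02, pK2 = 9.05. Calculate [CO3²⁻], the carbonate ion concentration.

[CO3²⁻] = 0.0838 mmol/kg

α₂ = 1 / (1 + [H⁺]/K2 + [H⁺]²/(K1K2)) = 1 / (1 + 10^+1.44 + 10^-0.15)
   = 1 / (1 + 27.542 + 0.70795) = 1/29.250 = 0.03419
[CO3²⁻] = α₂ × DIC = 0.03419 × 2.45 = 0.0838 mmol/kg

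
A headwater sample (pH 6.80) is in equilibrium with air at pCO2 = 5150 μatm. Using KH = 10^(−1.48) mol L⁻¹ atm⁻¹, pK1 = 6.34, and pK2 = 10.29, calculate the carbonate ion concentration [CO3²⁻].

[CO2*] = KH · pCO2 = 10^(−1.48) × 5150×10^-6 = 1.705×10^-4 mol/L
α₀ = 1/(1 + K1/[H⁺] + K1K2/[H⁺]²) = 1/(1 + 10^+0.46 + 10^-3.03) = 0.2574
DIC = [CO2*]/α₀ = 1.705×10^-4 / 0.2574 = 0.6625 mmol/L
[CO3²⁻] = α₂·DIC; α₂ = 0.0002402, so [CO3²⁻] = 0.0002402 × 0.6625 = 0.000159 mmol/L = 0.159 μmol/L

[CO3²⁻] = 0.159 μmol/L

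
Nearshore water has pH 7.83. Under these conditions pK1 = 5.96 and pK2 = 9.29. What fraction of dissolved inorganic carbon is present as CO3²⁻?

α₂ = 1 / (1 + [H⁺]/K2 + [H⁺]²/(K1K2)) = 1 / (1 + 10^+1.46 + 10^-0.41)
   = 1 / (1 + 28.840 + 0.38905) = 1/30.229 = 0.03308

α₂ = 0.0331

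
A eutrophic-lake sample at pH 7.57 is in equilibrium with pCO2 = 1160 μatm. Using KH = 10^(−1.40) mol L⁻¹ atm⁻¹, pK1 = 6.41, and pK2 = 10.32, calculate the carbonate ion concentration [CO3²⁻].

[CO3²⁻] = 1.19 μmol/L

[CO2*] = KH · pCO2 = 10^(−1.40) × 1160×10^-6 = 4.618×10^-5 mol/L
α₀ = 1/(1 + K1/[H⁺] + K1K2/[H⁺]²) = 1/(1 + 10^+1.16 + 10^-1.59) = 0.06460
DIC = [CO2*]/α₀ = 4.618×10^-5 / 0.06460 = 0.7149 mmol/L
[CO3²⁻] = α₂·DIC; α₂ = 0.001660, so [CO3²⁻] = 0.001660 × 0.7149 = 0.00119 mmol/L = 1.19 μmol/L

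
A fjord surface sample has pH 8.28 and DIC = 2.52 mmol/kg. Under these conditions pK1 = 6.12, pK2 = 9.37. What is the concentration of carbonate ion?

[CO3²⁻] = 0.188 mmol/kg

α₂ = 1 / (1 + [H⁺]/K2 + [H⁺]²/(K1K2)) = 1 / (1 + 10^+1.09 + 10^-1.07)
   = 1 / (1 + 12.303 + 0.085114) = 1/13.388 = 0.07469
[CO3²⁻] = α₂ × DIC = 0.07469 × 2.52 = 0.188 mmol/kg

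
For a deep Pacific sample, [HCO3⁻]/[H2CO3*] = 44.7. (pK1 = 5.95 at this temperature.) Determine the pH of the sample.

From K1 = [H⁺][HCO3⁻]/[H2CO3*]:  pH = pK1 + log₁₀([HCO3⁻]/[H2CO3*])
log₁₀(44.7) = +1.650
pH = 5.95 + (+1.650) = 7.60

pH = 7.60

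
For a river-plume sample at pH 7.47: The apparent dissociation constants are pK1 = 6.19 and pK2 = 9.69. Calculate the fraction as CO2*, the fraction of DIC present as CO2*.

α₀ = 1 / (1 + K1/[H⁺] + K1K2/[H⁺]²) = 1 / (1 + 10^+1.28 + 10^-0.94)
   = 1 / (1 + 19.055 + 0.11482) = 1/20.169 = 0.04958

α₀ = 0.0496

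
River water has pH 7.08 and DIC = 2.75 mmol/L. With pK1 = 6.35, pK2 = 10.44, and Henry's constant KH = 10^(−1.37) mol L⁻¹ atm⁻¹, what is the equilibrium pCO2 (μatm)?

pCO2 = 1.01×10^4 μatm

α₀ = 1 / (1 + K1/[H⁺] + K1K2/[H⁺]²) = 1 / (1 + 10^+0.73 + 10^-2.63)
   = 1 / (1 + 5.3703 + 0.0023442) = 1/6.3727 = 0.1569
[CO2*] = α₀ × DIC = 0.1569 × 2.75 = 0.4315 mmol/L
pCO2 = [CO2*]/KH = 4.315×10^-4 / 4.266×10^-2 = 1.01×10^4 μatm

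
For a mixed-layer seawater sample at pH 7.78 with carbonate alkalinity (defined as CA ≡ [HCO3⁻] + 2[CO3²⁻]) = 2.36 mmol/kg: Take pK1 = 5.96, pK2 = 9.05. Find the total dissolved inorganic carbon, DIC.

CA = [HCO3⁻] + 2[CO3²⁻] = (α₁ + 2α₂)·DIC
At pH 7.78: [H⁺]/K1 = 10^-1.82 = 0.015136, K2/[H⁺] = 10^-1.27 = 0.053703
α₁ = 1/(1 + 0.015136 + 0.053703) = 1/1.0688 = 0.9356; α₂ = α₁·K2/[H⁺] = 0.05024
α₁ + 2α₂ = 1.0361
DIC = CA / (α₁ + 2α₂) = 2.36 / 1.0361 = 2.28 mmol/kg

DIC = 2.28 mmol/kg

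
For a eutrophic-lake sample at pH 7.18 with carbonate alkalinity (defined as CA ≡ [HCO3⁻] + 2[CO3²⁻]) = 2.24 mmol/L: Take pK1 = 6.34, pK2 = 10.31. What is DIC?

CA = [HCO3⁻] + 2[CO3²⁻] = (α₁ + 2α₂)·DIC
At pH 7.18: [H⁺]/K1 = 10^-0.84 = 0.14454, K2/[H⁺] = 10^-3.13 = 0.00074131
α₁ = 1/(1 + 0.14454 + 0.00074131) = 1/1.1453 = 0.8731; α₂ = α₁·K2/[H⁺] = 0.0006473
α₁ + 2α₂ = 0.8744
DIC = CA / (α₁ + 2α₂) = 2.24 / 0.8744 = 2.56 mmol/L

DIC = 2.56 mmol/L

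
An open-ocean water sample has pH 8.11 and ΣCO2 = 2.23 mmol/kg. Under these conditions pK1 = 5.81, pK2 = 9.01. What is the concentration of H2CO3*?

α₀ = 1 / (1 + K1/[H⁺] + K1K2/[H⁺]²) = 1 / (1 + 10^+2.30 + 10^+1.40)
   = 1 / (1 + 199.53 + 25.119) = 1/225.65 = 0.004432
[CO2*] = α₀ × DIC = 0.004432 × 2.23 = 0.00988 mmol/kg = 9.88 μmol/kg

[CO2*] = 9.88 μmol/kg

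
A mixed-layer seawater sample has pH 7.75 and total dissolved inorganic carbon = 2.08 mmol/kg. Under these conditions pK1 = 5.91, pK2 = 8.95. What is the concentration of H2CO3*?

[CO2*] = 0.0279 mmol/kg

α₀ = 1 / (1 + K1/[H⁺] + K1K2/[H⁺]²) = 1 / (1 + 10^+1.84 + 10^+0.64)
   = 1 / (1 + 69.183 + 4.3652) = 1/74.548 = 0.01341
[CO2*] = α₀ × DIC = 0.01341 × 2.08 = 0.0279 mmol/kg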